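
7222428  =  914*7902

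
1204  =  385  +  819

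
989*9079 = 8979131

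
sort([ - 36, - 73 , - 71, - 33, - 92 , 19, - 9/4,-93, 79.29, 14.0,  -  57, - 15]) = [ -93, - 92, - 73, - 71, - 57, - 36, - 33,  -  15, - 9/4, 14.0,19, 79.29]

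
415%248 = 167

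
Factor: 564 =2^2 * 3^1 * 47^1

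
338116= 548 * 617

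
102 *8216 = 838032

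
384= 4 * 96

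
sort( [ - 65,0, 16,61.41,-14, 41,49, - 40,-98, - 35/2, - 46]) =[ -98, -65,  -  46, - 40,-35/2,-14,0,16,41, 49,  61.41 ] 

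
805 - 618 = 187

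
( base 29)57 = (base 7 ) 305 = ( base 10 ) 152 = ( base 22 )6K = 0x98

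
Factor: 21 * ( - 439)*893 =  - 8232567 =- 3^1*7^1*19^1 * 47^1*439^1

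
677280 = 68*9960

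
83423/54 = 1544  +  47/54 = 1544.87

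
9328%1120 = 368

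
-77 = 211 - 288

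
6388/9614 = 3194/4807 = 0.66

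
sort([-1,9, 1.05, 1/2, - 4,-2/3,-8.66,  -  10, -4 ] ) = [ - 10, - 8.66,- 4,-4,-1, - 2/3, 1/2,1.05, 9 ] 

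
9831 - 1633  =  8198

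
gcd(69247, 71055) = 1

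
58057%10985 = 3132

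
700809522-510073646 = 190735876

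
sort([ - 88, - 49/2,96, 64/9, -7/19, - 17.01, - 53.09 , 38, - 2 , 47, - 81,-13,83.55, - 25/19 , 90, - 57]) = [ - 88, - 81  , - 57, - 53.09, - 49/2,- 17.01,-13,-2 , - 25/19, - 7/19, 64/9,38,47,83.55, 90,96]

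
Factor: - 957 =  - 3^1 * 11^1*29^1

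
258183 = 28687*9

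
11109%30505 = 11109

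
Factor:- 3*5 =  -15 = -  3^1*5^1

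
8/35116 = 2/8779 = 0.00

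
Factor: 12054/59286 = 49/241   =  7^2*241^(- 1)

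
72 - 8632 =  - 8560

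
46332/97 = 477 + 63/97=477.65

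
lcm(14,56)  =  56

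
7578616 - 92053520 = - 84474904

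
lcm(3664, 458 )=3664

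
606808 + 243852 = 850660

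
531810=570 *933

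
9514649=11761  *809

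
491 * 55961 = 27476851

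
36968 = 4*9242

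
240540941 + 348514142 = 589055083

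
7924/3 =7924/3 = 2641.33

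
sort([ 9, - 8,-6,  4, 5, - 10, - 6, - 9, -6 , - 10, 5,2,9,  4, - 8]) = [ - 10, - 10, - 9, - 8, - 8, - 6, - 6, - 6,2,4 , 4, 5,5,9 , 9 ] 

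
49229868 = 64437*764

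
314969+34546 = 349515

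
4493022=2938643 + 1554379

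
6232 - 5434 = 798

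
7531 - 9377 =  -1846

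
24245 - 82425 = -58180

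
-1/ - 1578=1/1578 = 0.00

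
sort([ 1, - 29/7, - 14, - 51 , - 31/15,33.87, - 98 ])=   [ - 98,-51 ,- 14, - 29/7,-31/15, 1,33.87]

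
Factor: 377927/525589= 517/719 = 11^1*47^1 * 719^( - 1) 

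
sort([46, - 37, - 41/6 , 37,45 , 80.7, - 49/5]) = [ - 37,-49/5 , - 41/6, 37,45,46,80.7 ]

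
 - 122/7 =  - 18 + 4/7=- 17.43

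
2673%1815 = 858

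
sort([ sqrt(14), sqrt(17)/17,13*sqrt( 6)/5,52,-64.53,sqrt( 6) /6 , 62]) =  [ - 64.53,  sqrt( 17)/17,sqrt( 6 )/6,sqrt(14 ),13*sqrt(6 )/5, 52,62 ] 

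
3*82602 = 247806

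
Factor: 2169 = 3^2*241^1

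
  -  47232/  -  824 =57+33/103 = 57.32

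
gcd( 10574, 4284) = 34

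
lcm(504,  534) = 44856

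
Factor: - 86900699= -19^1*2099^1*2179^1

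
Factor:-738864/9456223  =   - 105552/1350889 =-2^4*3^2*733^1*1350889^( - 1)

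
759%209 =132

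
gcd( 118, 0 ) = 118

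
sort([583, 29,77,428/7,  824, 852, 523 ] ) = [29 , 428/7,77,  523,583,824 , 852 ] 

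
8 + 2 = 10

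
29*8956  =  259724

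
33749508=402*83954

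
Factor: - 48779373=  - 3^1*47^1*345953^1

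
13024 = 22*592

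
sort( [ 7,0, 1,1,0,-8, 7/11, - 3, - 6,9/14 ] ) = [ - 8, - 6, - 3, 0,0,7/11, 9/14,1,1,7]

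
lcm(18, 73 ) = 1314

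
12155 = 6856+5299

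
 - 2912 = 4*( - 728 ) 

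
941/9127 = 941/9127 = 0.10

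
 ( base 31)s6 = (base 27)15a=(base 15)3D4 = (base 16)36A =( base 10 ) 874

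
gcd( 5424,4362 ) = 6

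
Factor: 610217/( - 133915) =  - 5^ (-1)*26783^( - 1 )* 610217^1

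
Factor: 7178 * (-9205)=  - 66073490 = -2^1*5^1*7^1*37^1*97^1*263^1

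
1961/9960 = 1961/9960 = 0.20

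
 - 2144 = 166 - 2310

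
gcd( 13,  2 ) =1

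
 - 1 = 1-2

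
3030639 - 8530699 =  - 5500060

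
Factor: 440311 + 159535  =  2^1*13^1*23071^1=599846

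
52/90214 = 26/45107 = 0.00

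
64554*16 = 1032864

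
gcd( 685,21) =1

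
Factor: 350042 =2^1 * 7^1*11^1*2273^1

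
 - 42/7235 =  -  1 + 7193/7235  =  - 0.01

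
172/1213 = 172/1213  =  0.14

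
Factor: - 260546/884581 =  -286/971 =-2^1*11^1*13^1*971^( - 1 )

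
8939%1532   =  1279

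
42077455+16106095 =58183550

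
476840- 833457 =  - 356617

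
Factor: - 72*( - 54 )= 3888  =  2^4*3^5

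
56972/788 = 14243/197 = 72.30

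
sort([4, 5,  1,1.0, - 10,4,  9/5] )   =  [ - 10 , 1, 1.0,9/5 , 4,4,5 ]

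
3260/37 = 88 + 4/37 = 88.11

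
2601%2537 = 64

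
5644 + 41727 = 47371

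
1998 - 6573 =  - 4575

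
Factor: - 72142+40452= - 31690 =- 2^1* 5^1*3169^1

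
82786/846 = 41393/423 = 97.86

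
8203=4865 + 3338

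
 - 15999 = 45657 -61656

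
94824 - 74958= 19866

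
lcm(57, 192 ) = 3648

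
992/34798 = 496/17399 = 0.03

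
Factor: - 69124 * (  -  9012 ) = 622945488 = 2^4*3^1 * 11^1*751^1*1571^1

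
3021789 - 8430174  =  -5408385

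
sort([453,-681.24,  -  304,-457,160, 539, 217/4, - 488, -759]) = [ - 759,  -  681.24, - 488,-457, - 304,  217/4,160,453,  539] 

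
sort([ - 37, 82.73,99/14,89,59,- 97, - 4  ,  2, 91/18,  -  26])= [  -  97, - 37, - 26,-4, 2, 91/18, 99/14,59,82.73,  89]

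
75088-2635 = 72453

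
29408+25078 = 54486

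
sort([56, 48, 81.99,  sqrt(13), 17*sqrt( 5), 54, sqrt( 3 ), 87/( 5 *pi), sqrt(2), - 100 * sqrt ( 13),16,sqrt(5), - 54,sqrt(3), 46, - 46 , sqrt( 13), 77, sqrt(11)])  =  [ - 100*sqrt(13), - 54,-46,sqrt( 2),sqrt( 3),  sqrt( 3 ), sqrt(5) , sqrt( 11), sqrt(13),sqrt ( 13), 87/(5*pi),16, 17*sqrt( 5),  46, 48, 54, 56,77,81.99 ]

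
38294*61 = 2335934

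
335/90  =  67/18 = 3.72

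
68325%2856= 2637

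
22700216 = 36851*616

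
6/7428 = 1/1238= 0.00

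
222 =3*74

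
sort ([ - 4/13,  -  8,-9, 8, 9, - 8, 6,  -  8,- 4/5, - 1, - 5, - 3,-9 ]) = [ - 9,-9, - 8, - 8, - 8,-5, - 3 , -1,  -  4/5, - 4/13, 6, 8, 9 ]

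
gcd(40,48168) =8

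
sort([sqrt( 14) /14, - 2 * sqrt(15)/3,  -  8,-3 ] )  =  [  -  8, - 3,-2*sqrt ( 15 )/3,  sqrt (14 )/14 ]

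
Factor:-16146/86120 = -2^ ( - 2)*3^3*5^( - 1)*13^1*23^1*2153^( - 1 )= - 8073/43060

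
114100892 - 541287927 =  - 427187035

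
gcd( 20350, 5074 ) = 2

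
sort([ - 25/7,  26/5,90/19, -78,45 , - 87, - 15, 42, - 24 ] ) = [ - 87, - 78, - 24, - 15,-25/7,90/19, 26/5,  42,45]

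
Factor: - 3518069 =-3518069^1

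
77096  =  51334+25762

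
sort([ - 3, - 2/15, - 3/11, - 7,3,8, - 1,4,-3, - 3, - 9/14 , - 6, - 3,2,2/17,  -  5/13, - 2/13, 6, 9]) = [- 7,  -  6, - 3, - 3, -3 ,- 3, - 1, - 9/14, - 5/13, - 3/11, - 2/13,-2/15,2/17,2,3,  4,6,8,9]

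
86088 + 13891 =99979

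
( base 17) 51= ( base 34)2I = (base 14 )62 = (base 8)126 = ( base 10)86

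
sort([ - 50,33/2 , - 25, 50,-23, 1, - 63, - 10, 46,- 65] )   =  [ - 65, - 63, - 50,-25, -23,-10,1, 33/2,46, 50] 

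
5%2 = 1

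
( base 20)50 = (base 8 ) 144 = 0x64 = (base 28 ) 3G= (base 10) 100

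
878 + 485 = 1363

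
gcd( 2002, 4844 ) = 14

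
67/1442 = 67/1442 = 0.05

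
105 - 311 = -206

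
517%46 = 11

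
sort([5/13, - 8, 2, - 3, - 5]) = [ - 8, - 5,  -  3, 5/13 , 2 ]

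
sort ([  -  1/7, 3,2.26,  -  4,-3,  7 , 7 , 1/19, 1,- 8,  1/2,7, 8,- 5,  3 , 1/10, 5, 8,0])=[ - 8,  -  5, - 4,-3,  -  1/7, 0,1/19,  1/10,1/2, 1, 2.26,3  ,  3, 5,  7,7,  7,8, 8]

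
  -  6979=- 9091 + 2112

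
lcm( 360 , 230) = 8280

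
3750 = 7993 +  - 4243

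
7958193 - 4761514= 3196679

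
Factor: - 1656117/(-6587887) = 3^2*37^( - 1 )*263^(-1 )*677^( - 1 )*184013^1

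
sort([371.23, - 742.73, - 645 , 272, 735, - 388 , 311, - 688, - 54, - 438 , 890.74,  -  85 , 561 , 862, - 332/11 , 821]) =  [ - 742.73, - 688, - 645 ,- 438, - 388, - 85, - 54, - 332/11,272,311,371.23,561,735,821,862 , 890.74]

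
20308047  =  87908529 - 67600482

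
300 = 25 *12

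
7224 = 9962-2738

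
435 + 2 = 437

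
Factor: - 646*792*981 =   -  501910992  =  - 2^4 *3^4*11^1*17^1 * 19^1*109^1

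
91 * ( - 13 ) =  - 1183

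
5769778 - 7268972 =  - 1499194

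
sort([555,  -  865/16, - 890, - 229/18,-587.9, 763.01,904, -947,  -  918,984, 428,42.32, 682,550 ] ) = [ - 947,-918,-890,  -  587.9,  -  865/16,-229/18,  42.32 , 428, 550, 555,682, 763.01,904,984 ] 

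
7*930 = 6510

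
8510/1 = 8510  =  8510.00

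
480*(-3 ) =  - 1440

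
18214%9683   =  8531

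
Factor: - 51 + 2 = - 7^2 = - 49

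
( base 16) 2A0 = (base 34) jq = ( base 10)672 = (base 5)10142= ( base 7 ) 1650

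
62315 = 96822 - 34507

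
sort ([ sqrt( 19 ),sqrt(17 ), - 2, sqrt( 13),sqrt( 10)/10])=[ - 2, sqrt( 10)/10, sqrt( 13), sqrt (17), sqrt( 19 )]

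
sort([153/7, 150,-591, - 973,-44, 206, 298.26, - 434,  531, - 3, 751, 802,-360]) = [ - 973, - 591, - 434,-360, - 44,-3, 153/7,150,206, 298.26, 531, 751, 802]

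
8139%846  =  525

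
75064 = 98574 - 23510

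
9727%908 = 647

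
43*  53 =2279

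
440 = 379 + 61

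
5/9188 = 5/9188=0.00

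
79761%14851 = 5506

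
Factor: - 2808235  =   - 5^1 * 197^1*2851^1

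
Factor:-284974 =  - 2^1 * 37^1*3851^1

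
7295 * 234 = 1707030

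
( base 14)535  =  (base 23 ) 1LF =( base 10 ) 1027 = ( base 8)2003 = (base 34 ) u7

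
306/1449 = 34/161  =  0.21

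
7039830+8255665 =15295495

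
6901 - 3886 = 3015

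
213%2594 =213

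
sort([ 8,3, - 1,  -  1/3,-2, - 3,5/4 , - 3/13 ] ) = [ - 3, - 2, - 1,-1/3, - 3/13,5/4,3,  8]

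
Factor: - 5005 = - 5^1*7^1*11^1*13^1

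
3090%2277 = 813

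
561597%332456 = 229141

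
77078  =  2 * 38539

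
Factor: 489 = 3^1*163^1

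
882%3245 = 882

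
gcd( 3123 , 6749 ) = 1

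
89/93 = 89/93 = 0.96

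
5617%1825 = 142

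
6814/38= 3407/19=179.32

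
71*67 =4757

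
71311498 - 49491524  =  21819974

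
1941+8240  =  10181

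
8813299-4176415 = 4636884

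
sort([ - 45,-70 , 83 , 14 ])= [  -  70,-45,14,  83]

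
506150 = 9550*53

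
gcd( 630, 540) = 90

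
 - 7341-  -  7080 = -261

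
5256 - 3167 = 2089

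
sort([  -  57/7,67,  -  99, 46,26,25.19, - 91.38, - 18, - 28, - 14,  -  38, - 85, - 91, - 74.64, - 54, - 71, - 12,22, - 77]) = [ - 99, - 91.38, - 91, - 85,-77, - 74.64, - 71,-54,-38, - 28, - 18, - 14,-12,  -  57/7, 22  ,  25.19, 26,46,67]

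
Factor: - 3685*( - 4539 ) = 3^1*5^1*11^1*17^1*67^1*89^1 = 16726215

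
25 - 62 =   -  37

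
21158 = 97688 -76530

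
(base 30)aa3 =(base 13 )4308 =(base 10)9303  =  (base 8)22127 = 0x2457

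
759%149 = 14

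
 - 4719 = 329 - 5048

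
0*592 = 0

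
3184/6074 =1592/3037 = 0.52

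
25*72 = 1800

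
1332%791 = 541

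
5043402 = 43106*117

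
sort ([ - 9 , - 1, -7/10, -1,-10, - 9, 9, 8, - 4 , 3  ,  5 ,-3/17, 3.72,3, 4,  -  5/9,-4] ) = [ - 10, - 9, - 9,-4, - 4,-1, - 1, -7/10, - 5/9,  -  3/17, 3,3, 3.72,4, 5, 8, 9]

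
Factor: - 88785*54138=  - 4806642330 = - 2^1 * 3^3* 5^1*7^1*1289^1*1973^1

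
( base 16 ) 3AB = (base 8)1653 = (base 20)26j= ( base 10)939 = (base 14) 4B1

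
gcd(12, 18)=6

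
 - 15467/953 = - 17 + 734/953 = - 16.23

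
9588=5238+4350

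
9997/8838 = 9997/8838= 1.13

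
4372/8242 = 2186/4121 = 0.53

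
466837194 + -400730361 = 66106833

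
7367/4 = 7367/4 = 1841.75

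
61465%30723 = 19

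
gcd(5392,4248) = 8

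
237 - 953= -716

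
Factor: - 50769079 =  - 199^1* 255121^1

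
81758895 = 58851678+22907217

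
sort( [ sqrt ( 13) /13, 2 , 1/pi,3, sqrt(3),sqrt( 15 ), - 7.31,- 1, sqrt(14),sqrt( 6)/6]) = [ - 7.31, - 1,sqrt ( 13 )/13, 1/pi, sqrt(6 )/6,  sqrt(3),2,  3,sqrt(14),sqrt(15 )]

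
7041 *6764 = 47625324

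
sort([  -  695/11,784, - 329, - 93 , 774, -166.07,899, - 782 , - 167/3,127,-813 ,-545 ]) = [ - 813, - 782,- 545, - 329,  -  166.07, - 93, - 695/11, - 167/3,  127,774, 784,899 ]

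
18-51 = -33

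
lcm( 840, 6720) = 6720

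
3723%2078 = 1645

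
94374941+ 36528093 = 130903034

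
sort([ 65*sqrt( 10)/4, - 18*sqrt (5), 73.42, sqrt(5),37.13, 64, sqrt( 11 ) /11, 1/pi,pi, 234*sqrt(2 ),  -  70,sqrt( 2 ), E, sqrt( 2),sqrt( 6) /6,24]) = [ - 70,  -  18*sqrt(5 ), sqrt( 11) /11, 1/pi, sqrt( 6 ) /6, sqrt(2),sqrt( 2), sqrt( 5 ), E, pi , 24,37.13,65*sqrt(10) /4,  64 , 73.42,234*sqrt ( 2)]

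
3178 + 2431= 5609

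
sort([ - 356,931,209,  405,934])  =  [ -356, 209,  405, 931,934] 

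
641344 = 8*80168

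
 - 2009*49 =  - 98441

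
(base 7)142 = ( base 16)4F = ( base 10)79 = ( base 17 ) 4B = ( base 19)43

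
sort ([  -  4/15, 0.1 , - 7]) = [-7, - 4/15,0.1] 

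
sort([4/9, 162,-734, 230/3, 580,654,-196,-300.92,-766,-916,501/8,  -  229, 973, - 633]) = [-916, - 766,  -  734,-633, - 300.92, - 229,-196, 4/9,  501/8, 230/3,162 , 580, 654,  973]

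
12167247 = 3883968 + 8283279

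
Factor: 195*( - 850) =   -  2^1*3^1*5^3*13^1*17^1 = -  165750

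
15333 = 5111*3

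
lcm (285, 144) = 13680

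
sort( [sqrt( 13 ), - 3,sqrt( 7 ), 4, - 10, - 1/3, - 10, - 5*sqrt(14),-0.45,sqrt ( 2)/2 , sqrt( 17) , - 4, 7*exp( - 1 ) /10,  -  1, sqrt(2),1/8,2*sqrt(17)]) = [  -  5 * sqrt(14 ),  -  10, - 10, - 4, - 3,-1, - 0.45, - 1/3,1/8,7*exp( -1 ) /10, sqrt(2)/2,sqrt (2),sqrt (7 ),sqrt(13),4,sqrt(17),2*sqrt( 17)]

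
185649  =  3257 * 57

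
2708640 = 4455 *608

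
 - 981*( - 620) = 608220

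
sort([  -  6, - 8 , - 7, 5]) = [ - 8 , -7, - 6 , 5 ] 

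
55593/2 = 55593/2 = 27796.50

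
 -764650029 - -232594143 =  - 532055886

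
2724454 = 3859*706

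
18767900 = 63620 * 295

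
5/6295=1/1259 = 0.00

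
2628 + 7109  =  9737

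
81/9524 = 81/9524 = 0.01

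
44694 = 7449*6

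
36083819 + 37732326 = 73816145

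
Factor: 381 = 3^1*127^1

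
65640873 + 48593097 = 114233970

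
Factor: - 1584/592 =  - 99/37 = - 3^2*11^1*37^( - 1) 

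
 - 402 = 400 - 802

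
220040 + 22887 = 242927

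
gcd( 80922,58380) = 6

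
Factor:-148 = -2^2 * 37^1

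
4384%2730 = 1654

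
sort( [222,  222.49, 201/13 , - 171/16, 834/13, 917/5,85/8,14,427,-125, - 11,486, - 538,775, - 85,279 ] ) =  [ - 538,  -  125, - 85 , - 11 , - 171/16,  85/8,  14, 201/13,834/13,917/5, 222,222.49,279,427,486,775 ]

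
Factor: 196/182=2^1*7^1*13^ ( - 1) = 14/13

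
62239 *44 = 2738516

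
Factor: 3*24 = 72 = 2^3*3^2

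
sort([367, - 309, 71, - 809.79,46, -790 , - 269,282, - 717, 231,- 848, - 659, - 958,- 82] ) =[ - 958,-848,  -  809.79, - 790, - 717 ,-659,  -  309,-269,-82, 46,71,  231,282,367 ]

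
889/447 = 1 + 442/447 = 1.99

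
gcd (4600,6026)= 46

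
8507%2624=635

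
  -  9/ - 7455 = 3/2485 = 0.00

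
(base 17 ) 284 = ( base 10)718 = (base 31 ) N5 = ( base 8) 1316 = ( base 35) ki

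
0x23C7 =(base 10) 9159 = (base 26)DE7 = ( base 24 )flf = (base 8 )21707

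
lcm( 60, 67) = 4020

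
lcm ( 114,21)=798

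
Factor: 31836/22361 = 84/59 =2^2*3^1*7^1*59^( - 1 ) 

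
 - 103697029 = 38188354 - 141885383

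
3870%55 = 20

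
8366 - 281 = 8085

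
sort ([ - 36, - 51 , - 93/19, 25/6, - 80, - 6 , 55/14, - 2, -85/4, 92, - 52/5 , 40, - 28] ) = [-80, - 51, - 36, - 28, - 85/4, - 52/5,  -  6, - 93/19, - 2,55/14 , 25/6 , 40, 92]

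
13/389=13/389 = 0.03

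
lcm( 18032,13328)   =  306544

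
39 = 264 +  - 225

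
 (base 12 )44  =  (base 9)57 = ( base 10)52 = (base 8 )64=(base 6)124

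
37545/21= 12515/7  =  1787.86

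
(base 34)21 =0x45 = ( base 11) 63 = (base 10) 69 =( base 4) 1011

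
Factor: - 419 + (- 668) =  - 1087^1 = - 1087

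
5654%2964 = 2690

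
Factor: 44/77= 2^2*7^( -1)=4/7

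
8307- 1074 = 7233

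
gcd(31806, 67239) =279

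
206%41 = 1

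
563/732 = 563/732 = 0.77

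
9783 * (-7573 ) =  -74086659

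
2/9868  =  1/4934 =0.00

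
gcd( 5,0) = 5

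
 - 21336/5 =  - 21336/5 =-4267.20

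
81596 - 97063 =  - 15467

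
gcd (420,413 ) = 7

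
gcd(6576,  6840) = 24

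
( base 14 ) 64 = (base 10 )88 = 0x58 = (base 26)3a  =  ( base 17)53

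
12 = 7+5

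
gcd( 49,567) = 7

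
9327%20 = 7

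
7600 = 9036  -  1436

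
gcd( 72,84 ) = 12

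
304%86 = 46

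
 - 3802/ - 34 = 1901/17  =  111.82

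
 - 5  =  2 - 7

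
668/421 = 1 + 247/421 = 1.59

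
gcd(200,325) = 25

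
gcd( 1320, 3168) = 264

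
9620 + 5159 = 14779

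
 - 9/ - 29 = 9/29 = 0.31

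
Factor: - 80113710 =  - 2^1 *3^1*5^1 * 2670457^1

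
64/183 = 64/183 = 0.35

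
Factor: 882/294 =3 = 3^1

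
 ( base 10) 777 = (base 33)ni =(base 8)1411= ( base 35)M7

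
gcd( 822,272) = 2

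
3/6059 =3/6059  =  0.00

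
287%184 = 103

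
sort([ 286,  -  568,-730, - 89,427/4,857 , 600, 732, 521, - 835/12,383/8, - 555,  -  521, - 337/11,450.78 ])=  [ - 730 , - 568,-555, - 521, - 89, - 835/12, - 337/11, 383/8,427/4 , 286,450.78 , 521 , 600 , 732,  857] 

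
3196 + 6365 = 9561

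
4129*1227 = 5066283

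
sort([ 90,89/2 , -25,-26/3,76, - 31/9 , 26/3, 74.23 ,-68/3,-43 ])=[-43 , - 25, - 68/3,- 26/3,- 31/9, 26/3,89/2, 74.23,76 , 90]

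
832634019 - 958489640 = - 125855621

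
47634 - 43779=3855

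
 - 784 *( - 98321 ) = 77083664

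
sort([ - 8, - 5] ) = [ - 8,-5 ] 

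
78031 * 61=4759891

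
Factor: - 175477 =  - 379^1*463^1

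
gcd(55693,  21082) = 83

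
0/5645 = 0=0.00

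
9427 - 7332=2095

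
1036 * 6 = 6216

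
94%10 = 4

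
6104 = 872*7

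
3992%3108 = 884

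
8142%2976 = 2190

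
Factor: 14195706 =2^1*3^1*7^1*31^1*10903^1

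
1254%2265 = 1254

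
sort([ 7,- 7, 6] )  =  [-7,6, 7]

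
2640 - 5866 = - 3226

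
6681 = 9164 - 2483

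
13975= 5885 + 8090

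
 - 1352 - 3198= -4550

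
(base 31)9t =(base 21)ee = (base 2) 100110100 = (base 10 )308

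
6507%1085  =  1082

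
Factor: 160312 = 2^3*29^1*691^1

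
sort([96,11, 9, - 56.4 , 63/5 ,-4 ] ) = [  -  56.4,-4,9,11, 63/5,96]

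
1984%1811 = 173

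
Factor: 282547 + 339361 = 2^2*7^2*19^1*167^1 = 621908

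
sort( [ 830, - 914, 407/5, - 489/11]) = [ -914, - 489/11, 407/5 , 830 ] 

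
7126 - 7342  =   - 216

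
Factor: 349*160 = 55840 = 2^5 * 5^1*349^1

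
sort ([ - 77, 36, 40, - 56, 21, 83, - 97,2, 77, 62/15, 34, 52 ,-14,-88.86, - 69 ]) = [ - 97, - 88.86, - 77,-69 , - 56, - 14, 2, 62/15, 21,34, 36,40, 52,77, 83] 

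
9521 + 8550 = 18071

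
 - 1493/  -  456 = 1493/456 = 3.27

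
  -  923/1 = - 923 = - 923.00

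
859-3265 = - 2406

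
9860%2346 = 476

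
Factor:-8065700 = -2^2 * 5^2*80657^1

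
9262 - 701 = 8561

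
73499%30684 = 12131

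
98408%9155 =6858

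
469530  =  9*52170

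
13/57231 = 13/57231=0.00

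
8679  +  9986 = 18665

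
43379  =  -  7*( - 6197 ) 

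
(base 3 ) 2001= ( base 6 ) 131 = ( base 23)29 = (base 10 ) 55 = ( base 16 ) 37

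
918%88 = 38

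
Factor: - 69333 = - 3^1*11^2 * 191^1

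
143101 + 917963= 1061064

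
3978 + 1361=5339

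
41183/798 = 51 + 485/798 = 51.61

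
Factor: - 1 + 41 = 40 = 2^3*5^1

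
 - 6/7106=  - 1 + 3550/3553 = - 0.00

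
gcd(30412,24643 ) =1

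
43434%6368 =5226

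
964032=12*80336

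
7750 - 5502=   2248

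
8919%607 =421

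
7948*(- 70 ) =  - 556360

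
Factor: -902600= -2^3*5^2*4513^1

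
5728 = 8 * 716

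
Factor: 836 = 2^2*11^1*19^1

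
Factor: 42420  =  2^2*3^1*5^1*7^1*101^1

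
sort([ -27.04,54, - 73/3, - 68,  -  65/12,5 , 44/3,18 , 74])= [-68, - 27.04, - 73/3, - 65/12,5,44/3,18,54,74]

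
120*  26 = 3120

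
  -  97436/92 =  - 24359/23   =  - 1059.09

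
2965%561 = 160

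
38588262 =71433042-32844780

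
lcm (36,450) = 900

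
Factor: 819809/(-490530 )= - 2^( - 1) * 3^ ( - 1)*5^(  -  1 )*37^1 * 83^( - 1 )*197^( - 1 ) * 22157^1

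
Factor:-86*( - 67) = 5762= 2^1*43^1*67^1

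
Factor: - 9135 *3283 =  - 3^2*5^1*7^3 * 29^1*67^1 = - 29990205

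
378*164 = 61992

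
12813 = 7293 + 5520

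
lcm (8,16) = 16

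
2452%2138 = 314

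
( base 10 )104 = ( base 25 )44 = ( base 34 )32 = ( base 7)206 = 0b1101000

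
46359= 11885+34474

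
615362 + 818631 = 1433993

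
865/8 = 865/8 = 108.12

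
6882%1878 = 1248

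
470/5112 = 235/2556  =  0.09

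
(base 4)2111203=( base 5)301241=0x2563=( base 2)10010101100011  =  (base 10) 9571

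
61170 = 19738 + 41432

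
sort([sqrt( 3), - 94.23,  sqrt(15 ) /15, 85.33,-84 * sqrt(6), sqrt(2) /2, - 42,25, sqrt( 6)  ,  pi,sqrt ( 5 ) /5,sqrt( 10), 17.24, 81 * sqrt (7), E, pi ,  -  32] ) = [ - 84 * sqrt ( 6 ), - 94.23, - 42, - 32,  sqrt(15) /15,  sqrt(5)/5,sqrt( 2 ) /2,sqrt (3 ),  sqrt (6 ),E,pi,  pi,sqrt(10 ),17.24, 25,85.33,81*sqrt( 7 )] 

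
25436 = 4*6359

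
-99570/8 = - 12447 + 3/4 = -12446.25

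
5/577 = 5/577 = 0.01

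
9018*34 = 306612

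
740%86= 52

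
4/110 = 2/55 = 0.04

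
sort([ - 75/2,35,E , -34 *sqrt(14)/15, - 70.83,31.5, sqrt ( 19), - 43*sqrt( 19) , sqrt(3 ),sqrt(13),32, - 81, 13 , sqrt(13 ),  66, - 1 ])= [ - 43 * sqrt(19 ), - 81, - 70.83, - 75/2, - 34*sqrt(14) /15, - 1 , sqrt(3),  E, sqrt ( 13), sqrt(13 ),sqrt( 19), 13, 31.5,32, 35, 66 ] 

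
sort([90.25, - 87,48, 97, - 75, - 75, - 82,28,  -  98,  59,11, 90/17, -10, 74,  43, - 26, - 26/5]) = [ - 98, -87, - 82, - 75 , - 75, - 26,-10,-26/5, 90/17,11, 28,43,48,59, 74,  90.25,  97 ]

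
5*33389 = 166945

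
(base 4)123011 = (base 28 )25p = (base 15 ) 7A8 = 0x6C5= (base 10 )1733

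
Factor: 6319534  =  2^1*13^1*89^1*2731^1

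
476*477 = 227052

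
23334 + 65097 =88431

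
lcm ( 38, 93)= 3534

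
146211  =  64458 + 81753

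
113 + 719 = 832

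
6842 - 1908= 4934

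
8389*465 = 3900885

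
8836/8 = 1104 + 1/2 = 1104.50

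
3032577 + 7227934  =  10260511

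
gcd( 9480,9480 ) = 9480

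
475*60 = 28500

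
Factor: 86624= 2^5*2707^1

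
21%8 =5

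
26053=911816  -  885763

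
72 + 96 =168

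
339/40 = 339/40  =  8.47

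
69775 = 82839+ - 13064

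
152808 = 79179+73629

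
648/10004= 162/2501 = 0.06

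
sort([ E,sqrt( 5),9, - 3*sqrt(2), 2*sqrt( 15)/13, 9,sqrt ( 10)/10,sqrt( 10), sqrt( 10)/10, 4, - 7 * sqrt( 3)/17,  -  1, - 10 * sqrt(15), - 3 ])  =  [ - 10* sqrt( 15),  -  3*  sqrt( 2), - 3, - 1, - 7*sqrt( 3)/17,sqrt(10)/10,  sqrt( 10)/10,2*sqrt (15)/13, sqrt( 5 ),E,sqrt (10),4,9,9] 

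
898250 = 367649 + 530601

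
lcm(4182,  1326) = 54366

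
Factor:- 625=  - 5^4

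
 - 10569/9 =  - 3523/3 =-1174.33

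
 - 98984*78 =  - 7720752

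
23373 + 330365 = 353738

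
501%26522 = 501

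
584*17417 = 10171528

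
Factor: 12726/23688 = 2^( - 2)*47^( - 1)*101^1 = 101/188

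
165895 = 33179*5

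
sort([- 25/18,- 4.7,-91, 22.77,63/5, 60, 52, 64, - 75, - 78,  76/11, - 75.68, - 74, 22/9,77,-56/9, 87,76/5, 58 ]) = [ - 91, - 78,  -  75.68 ,  -  75,-74, - 56/9,-4.7, - 25/18, 22/9, 76/11, 63/5, 76/5,22.77, 52, 58, 60, 64, 77,87]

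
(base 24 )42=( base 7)200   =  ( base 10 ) 98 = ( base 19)53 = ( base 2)1100010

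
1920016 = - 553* ( - 3472)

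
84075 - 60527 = 23548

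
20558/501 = 20558/501= 41.03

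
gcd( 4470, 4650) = 30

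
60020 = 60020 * 1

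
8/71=8/71 = 0.11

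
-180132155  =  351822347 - 531954502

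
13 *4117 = 53521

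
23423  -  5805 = 17618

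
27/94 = 27/94 = 0.29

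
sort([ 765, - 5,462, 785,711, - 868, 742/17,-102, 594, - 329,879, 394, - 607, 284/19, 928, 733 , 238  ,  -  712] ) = [ - 868 , - 712,-607, - 329, - 102 , - 5,284/19, 742/17,238,  394, 462, 594, 711,733,765,785, 879, 928]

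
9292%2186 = 548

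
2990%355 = 150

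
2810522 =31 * 90662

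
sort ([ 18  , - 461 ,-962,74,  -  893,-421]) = [-962,-893, - 461, - 421,18,74 ] 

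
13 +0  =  13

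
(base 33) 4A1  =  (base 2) 1001001001111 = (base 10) 4687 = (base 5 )122222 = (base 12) 2867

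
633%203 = 24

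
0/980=0 = 0.00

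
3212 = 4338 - 1126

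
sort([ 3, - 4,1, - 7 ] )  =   [-7,-4,1,3]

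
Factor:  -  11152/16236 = - 68/99=-2^2*3^( - 2 )*11^ ( - 1 )*17^1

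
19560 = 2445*8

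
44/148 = 11/37 = 0.30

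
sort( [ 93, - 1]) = [-1,93 ]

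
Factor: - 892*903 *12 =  - 9665712 = -2^4 *3^2 * 7^1 *43^1 * 223^1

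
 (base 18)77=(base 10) 133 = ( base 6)341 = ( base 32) 45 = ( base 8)205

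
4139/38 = 4139/38 =108.92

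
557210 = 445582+111628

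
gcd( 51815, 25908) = 1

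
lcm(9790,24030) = 264330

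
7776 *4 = 31104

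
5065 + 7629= 12694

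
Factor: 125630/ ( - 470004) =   -  2^( - 1 )*3^( - 1)*5^1* 17^1* 53^(  -  1) =-  85/318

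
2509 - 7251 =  - 4742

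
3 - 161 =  - 158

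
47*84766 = 3984002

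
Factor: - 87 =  - 3^1 * 29^1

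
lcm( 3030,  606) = 3030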